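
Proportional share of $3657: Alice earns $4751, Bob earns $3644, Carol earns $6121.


Total income = 4751 + 3644 + 6121 = $14516
Alice: $3657 × 4751/14516 = $1196.91
Bob: $3657 × 3644/14516 = $918.03
Carol: $3657 × 6121/14516 = $1542.06
= Alice: $1196.91, Bob: $918.03, Carol: $1542.06

Alice: $1196.91, Bob: $918.03, Carol: $1542.06


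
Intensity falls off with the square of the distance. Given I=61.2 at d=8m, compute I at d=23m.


I₁d₁² = I₂d₂²
I₂ = I₁ × (d₁/d₂)²
= 61.2 × (8/23)²
= 61.2 × 64/529
= 3916.8/529
≈ 7.4042

7.4042


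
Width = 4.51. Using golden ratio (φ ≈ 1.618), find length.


φ = (1 + √5) / 2 ≈ 1.618
Length = width × φ = 4.51 × 1.618 = 7.29718
≈ 7.30

7.30


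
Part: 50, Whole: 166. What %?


Percentage = (part / whole) × 100
= (50 / 166) × 100
≈ 30.12%

30.12%


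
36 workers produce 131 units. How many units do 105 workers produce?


Direct proportion: y/x = constant
k = 131/36 ≈ 3.6389
y₂ = k × 105 = 131 × 105 / 36 = 13755/36
≈ 382.08

382.08


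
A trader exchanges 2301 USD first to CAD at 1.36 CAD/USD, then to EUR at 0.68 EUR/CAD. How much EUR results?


Step 1: 2301 USD × 1.36 = 3129.36 CAD
Step 2: 3129.36 CAD × 0.68 = 2127.96 EUR
Implied rate USD→EUR = 1.36 × 0.68 = 0.9248
= 2127.96 EUR

2127.96 EUR


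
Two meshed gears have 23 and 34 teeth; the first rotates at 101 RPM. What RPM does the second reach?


Gear ratio = 23:34 = 23:34
RPM_B = RPM_A × (teeth_A / teeth_B)
= 101 × (23/34)
= 68.3 RPM

68.3 RPM


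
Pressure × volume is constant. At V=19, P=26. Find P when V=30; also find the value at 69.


Inverse proportion: x × y = constant
k = 19 × 26 = 494
At x=30: k/30 = 16.47
At x=69: k/69 = 7.16
= 16.47 and 7.16

16.47 and 7.16


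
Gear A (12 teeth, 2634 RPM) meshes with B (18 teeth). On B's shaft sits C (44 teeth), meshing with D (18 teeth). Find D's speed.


Stage 1: RPM_B = RPM_A × t_A/t_B = 2634 × 12/18 = 31608/18 = 1756.00
B and C share a shaft → RPM_C = RPM_B
Stage 2: RPM_D = RPM_C × t_C/t_D = RPM_A × (t_A×t_C)/(t_B×t_D)
Overall ratio = (12×44)/(18×18) = 528/324
RPM_D = 2634 × 528/324 = 1390752/324
≈ 4292.44 RPM

4292.44 RPM


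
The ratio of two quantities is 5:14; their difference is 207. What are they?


Let A = 5k, B = 14k.
14k - 5k = 207
9k = 207 → k = 207/9 = 23
A = 5×23 = 115, B = 14×23 = 322
= A = 115, B = 322

A = 115, B = 322


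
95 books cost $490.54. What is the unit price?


Unit rate = total / quantity
= 490.54 / 95
= $5.16 per unit

$5.16 per unit


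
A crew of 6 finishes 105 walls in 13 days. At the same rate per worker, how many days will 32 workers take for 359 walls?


Days ∝ work / workers, so d₂ = d₁ × (m₁/m₂) × (w₂/w₁)
Workers factor (inverse): 6/32 = 0.1875
Work factor (direct): 359/105 ≈ 3.4190
d₂ = 13 × 6/32 × 359/105 = (13 × 6 × 359) / (32 × 105) = 28002/3360
≈ 8.33 days

8.33 days


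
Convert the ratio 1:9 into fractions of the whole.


Total parts = 1 + 9 = 10
First part: 1/10 = 1/10
Second part: 9/10 = 9/10
= 1/10 and 9/10

1/10 and 9/10


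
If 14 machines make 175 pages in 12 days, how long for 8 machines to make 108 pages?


Days ∝ work / workers, so d₂ = d₁ × (m₁/m₂) × (w₂/w₁)
Workers factor (inverse): 14/8 = 1.7500
Work factor (direct): 108/175 ≈ 0.6171
d₂ = 12 × 14/8 × 108/175 = (12 × 14 × 108) / (8 × 175) = 18144/1400
= 12.96 days

12.96 days


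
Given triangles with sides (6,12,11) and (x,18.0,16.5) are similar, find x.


Scale factor = 18.0/12 = 1.5
Missing side = 6 × 1.5
= 9.0

9.0


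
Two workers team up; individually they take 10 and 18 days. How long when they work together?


Rate of A = 1/10 per day
Rate of B = 1/18 per day
Combined rate = 1/10 + 1/18 = 28/180 ≈ 0.1556 per day
Days = 1 / combined rate = 180/28
≈ 6.43 days

6.43 days


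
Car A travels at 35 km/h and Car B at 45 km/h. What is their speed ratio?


Ratio = 35:45
GCD = 5
Simplified = 7:9
Time ratio (same distance) = 9:7
Speed ratio = 7:9

7:9


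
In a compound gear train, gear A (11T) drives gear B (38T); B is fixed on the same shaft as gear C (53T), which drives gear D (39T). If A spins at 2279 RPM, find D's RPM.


Stage 1: RPM_B = RPM_A × t_A/t_B = 2279 × 11/38 = 25069/38 ≈ 659.71
B and C share a shaft → RPM_C = RPM_B
Stage 2: RPM_D = RPM_C × t_C/t_D = RPM_A × (t_A×t_C)/(t_B×t_D)
Overall ratio = (11×53)/(38×39) = 583/1482
RPM_D = 2279 × 583/1482 = 1328657/1482
≈ 896.53 RPM

896.53 RPM


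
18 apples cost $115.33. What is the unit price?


Unit rate = total / quantity
= 115.33 / 18
= $6.41 per unit

$6.41 per unit


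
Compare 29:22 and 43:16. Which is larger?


29/22 = 1.3182
43/16 = 2.6875
1.3182 < 2.6875, so 29:22 is less
= 43:16

43:16


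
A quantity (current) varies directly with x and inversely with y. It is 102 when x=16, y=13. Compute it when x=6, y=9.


z = k·x/y
Solve for k using the known point: k = z·y/x = 102×13/16 = 1326/16 = 82.8750
Now evaluate at x=6, y=9:
z = k × 6 / 9 = (1326 × 6) / (16 × 9) = 7956/144
= 55.2500

55.2500


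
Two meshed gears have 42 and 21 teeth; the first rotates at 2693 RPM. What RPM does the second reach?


Gear ratio = 42:21 = 2:1
RPM_B = RPM_A × (teeth_A / teeth_B)
= 2693 × (42/21)
= 5386.0 RPM

5386.0 RPM


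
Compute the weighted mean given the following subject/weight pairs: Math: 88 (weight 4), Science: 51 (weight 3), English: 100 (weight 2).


Numerator = 88×4 + 51×3 + 100×2
= 352 + 153 + 200
= 705
Total weight = 9
Weighted avg = 705/9
= 78.33

78.33


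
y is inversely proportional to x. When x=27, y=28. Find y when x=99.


Inverse proportion: x × y = constant
k = 27 × 28 = 756
y₂ = k / 99 = 756 / 99
= 7.64

7.64


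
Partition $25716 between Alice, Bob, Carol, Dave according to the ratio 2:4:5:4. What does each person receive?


Total parts = 2 + 4 + 5 + 4 = 15
Alice: 25716 × 2/15 = 3428.80
Bob: 25716 × 4/15 = 6857.60
Carol: 25716 × 5/15 = 8572.00
Dave: 25716 × 4/15 = 6857.60
= Alice: $3428.80, Bob: $6857.60, Carol: $8572.00, Dave: $6857.60

Alice: $3428.80, Bob: $6857.60, Carol: $8572.00, Dave: $6857.60


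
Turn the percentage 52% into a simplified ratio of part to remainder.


52% means 52 parts out of 100; remainder = 48
Part : remainder = 52:48
GCD = 4
= 13:12

13:12


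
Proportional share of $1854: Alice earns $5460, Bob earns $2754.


Total income = 5460 + 2754 = $8214
Alice: $1854 × 5460/8214 = $1232.39
Bob: $1854 × 2754/8214 = $621.61
= Alice: $1232.39, Bob: $621.61

Alice: $1232.39, Bob: $621.61


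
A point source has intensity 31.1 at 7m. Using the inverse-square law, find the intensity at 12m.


I₁d₁² = I₂d₂²
I₂ = I₁ × (d₁/d₂)²
= 31.1 × (7/12)²
= 31.1 × 49/144
= 1523.9/144
≈ 10.5826

10.5826


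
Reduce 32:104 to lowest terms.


GCD(32, 104) = 8
32/8 : 104/8
= 4:13

4:13


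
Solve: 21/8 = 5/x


Cross multiply: 21 × x = 8 × 5
21x = 40
x = 40 / 21
= 1.90

1.90


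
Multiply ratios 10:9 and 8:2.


Compound ratio = (10×8) : (9×2)
= 80:18
GCD = 2
= 40:9

40:9


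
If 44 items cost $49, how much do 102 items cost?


Direct proportion: y/x = constant
k = 49/44 ≈ 1.1136
y₂ = k × 102 = 49 × 102 / 44 = 4998/44
≈ 113.59

113.59


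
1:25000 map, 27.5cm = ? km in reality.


Real distance = map distance × scale
= 27.5cm × 25000
= 687500 cm = 6875.0 m
= 6.875 km

6.875 km


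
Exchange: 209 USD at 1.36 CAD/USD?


Amount × rate = 209 × 1.36
= 284.24 CAD

284.24 CAD


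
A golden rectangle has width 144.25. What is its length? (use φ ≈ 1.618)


φ = (1 + √5) / 2 ≈ 1.618
Length = width × φ = 144.25 × 1.618 = 233.3965
≈ 233.40

233.40


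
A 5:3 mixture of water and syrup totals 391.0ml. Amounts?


Total parts = 5 + 3 = 8
water: 391.0 × 5/8 = 244.4ml
syrup: 391.0 × 3/8 = 146.6ml
= 244.4ml and 146.6ml

244.4ml and 146.6ml


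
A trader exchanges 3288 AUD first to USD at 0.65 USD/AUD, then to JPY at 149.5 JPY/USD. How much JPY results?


Step 1: 3288 AUD × 0.65 = 2137.20 USD
Step 2: 2137.20 USD × 149.5 = 319511.40 JPY
Implied rate AUD→JPY = 0.65 × 149.5 = 97.1750
= 319511.40 JPY

319511.40 JPY


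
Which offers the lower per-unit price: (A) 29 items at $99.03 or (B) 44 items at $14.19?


Deal A: $99.03/29 = $3.4148/unit
Deal B: $14.19/44 = $0.3225/unit
B is cheaper per unit
= Deal B

Deal B


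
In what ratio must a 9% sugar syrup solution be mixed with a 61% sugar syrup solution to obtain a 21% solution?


Let x parts of 9% mix with y parts of 61%.
9x + 61y = 21(x + y)
9x + 61y = 21x + 21y
x(9 - 21) = y(21 - 61)
x/y = (61 - 21)/(21 - 9) = 40/12
Simplify: 10:3
= 10:3

10:3


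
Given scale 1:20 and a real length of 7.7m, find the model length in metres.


Model size = real / scale
= 7.7 / 20
= 0.3850 m

0.3850 m


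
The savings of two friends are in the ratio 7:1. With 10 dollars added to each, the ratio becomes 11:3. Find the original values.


Let A = 7k, B = 1k.
(7k + 10) / (1k + 10) = 11/3
Cross-multiply: 3(7k + 10) = 11(1k + 10)
21k + 30 = 11k + 110
21k - 11k = 110 - 30
10k = 80
k = 80/10 = 8
A = 7×8 = 56, B = 1×8 = 8
= A = 56, B = 8

A = 56, B = 8


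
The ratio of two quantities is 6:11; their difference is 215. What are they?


Let A = 6k, B = 11k.
11k - 6k = 215
5k = 215 → k = 215/5 = 43
A = 6×43 = 258, B = 11×43 = 473
= A = 258, B = 473

A = 258, B = 473


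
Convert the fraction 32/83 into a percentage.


Percentage = (part / whole) × 100
= (32 / 83) × 100
≈ 38.55%

38.55%


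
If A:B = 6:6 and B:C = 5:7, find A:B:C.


Match B: multiply A:B by 5 → 30:30
Multiply B:C by 6 → 30:42
Combined: 30:30:42
GCD = 6
= 5:5:7

5:5:7


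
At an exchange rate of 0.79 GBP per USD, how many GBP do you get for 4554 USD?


Amount × rate = 4554 × 0.79
= 3597.66 GBP

3597.66 GBP


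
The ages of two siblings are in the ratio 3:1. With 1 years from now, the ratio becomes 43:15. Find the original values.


Let A = 3k, B = 1k.
(3k + 1) / (1k + 1) = 43/15
Cross-multiply: 15(3k + 1) = 43(1k + 1)
45k + 15 = 43k + 43
45k - 43k = 43 - 15
2k = 28
k = 28/2 = 14
A = 3×14 = 42, B = 1×14 = 14
= A = 42, B = 14

A = 42, B = 14


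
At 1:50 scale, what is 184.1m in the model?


Model size = real / scale
= 184.1 / 50
= 3.6820 m

3.6820 m


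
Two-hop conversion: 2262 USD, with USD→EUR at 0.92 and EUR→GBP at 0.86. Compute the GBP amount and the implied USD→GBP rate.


Step 1: 2262 USD × 0.92 = 2081.04 EUR
Step 2: 2081.04 EUR × 0.86 = 1789.69 GBP
Implied rate USD→GBP = 0.92 × 0.86 = 0.7912
= 1789.69 GBP; implied rate 0.7912 GBP/USD

1789.69 GBP; implied rate 0.7912 GBP/USD


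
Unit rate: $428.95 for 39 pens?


Unit rate = total / quantity
= 428.95 / 39
= $11.00 per unit

$11.00 per unit


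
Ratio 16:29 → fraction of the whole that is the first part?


Total parts = 16 + 29 = 45
First part: 16/45 = 16/45
= 16/45

16/45


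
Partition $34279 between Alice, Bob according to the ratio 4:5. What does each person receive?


Total parts = 4 + 5 = 9
Alice: 34279 × 4/9 = 15235.11
Bob: 34279 × 5/9 = 19043.89
= Alice: $15235.11, Bob: $19043.89

Alice: $15235.11, Bob: $19043.89


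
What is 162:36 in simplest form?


GCD(162, 36) = 18
162/18 : 36/18
= 9:2

9:2


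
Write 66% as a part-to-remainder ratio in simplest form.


66% means 66 parts out of 100; remainder = 34
Part : remainder = 66:34
GCD = 2
= 33:17

33:17


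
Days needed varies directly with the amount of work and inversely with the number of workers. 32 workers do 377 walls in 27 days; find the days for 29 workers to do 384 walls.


Days ∝ work / workers, so d₂ = d₁ × (m₁/m₂) × (w₂/w₁)
Workers factor (inverse): 32/29 ≈ 1.1034
Work factor (direct): 384/377 ≈ 1.0186
d₂ = 27 × 32/29 × 384/377 = (27 × 32 × 384) / (29 × 377) = 331776/10933
≈ 30.35 days

30.35 days


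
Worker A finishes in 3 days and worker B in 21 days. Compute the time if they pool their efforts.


Rate of A = 1/3 per day
Rate of B = 1/21 per day
Combined rate = 1/3 + 1/21 = 24/63 ≈ 0.3810 per day
Days = 1 / combined rate = 63/24
≈ 2.63 days

2.63 days


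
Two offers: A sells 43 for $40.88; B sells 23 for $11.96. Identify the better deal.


Deal A: $40.88/43 = $0.9507/unit
Deal B: $11.96/23 = $0.5200/unit
B is cheaper per unit
= Deal B

Deal B


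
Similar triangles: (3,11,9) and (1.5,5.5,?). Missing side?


Scale factor = 1.5/3 = 0.5
Missing side = 9 × 0.5
= 4.5

4.5


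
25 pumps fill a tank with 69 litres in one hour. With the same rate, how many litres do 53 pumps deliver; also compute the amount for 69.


Direct proportion: y/x = constant
k = 69/25 = 2.7600
y at x=53: k × 53 = 69 × 53 / 25 = 3657/25 = 146.28
y at x=69: k × 69 = 69 × 69 / 25 = 4761/25 = 190.44
= 146.28 and 190.44

146.28 and 190.44


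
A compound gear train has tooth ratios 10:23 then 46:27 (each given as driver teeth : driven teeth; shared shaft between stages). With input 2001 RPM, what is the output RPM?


Stage 1: RPM_B = RPM_A × t_A/t_B = 2001 × 10/23 = 20010/23 = 870.00
B and C share a shaft → RPM_C = RPM_B
Stage 2: RPM_D = RPM_C × t_C/t_D = RPM_A × (t_A×t_C)/(t_B×t_D)
Overall ratio = (10×46)/(23×27) = 460/621
RPM_D = 2001 × 460/621 = 920460/621
≈ 1482.22 RPM

1482.22 RPM


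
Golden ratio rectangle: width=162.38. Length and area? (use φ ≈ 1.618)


φ = (1 + √5) / 2 ≈ 1.618
Length = width × φ = 162.38 × 1.618 = 262.73084
≈ 262.73
Area = width × length = 162.38 × 262.73084 = 42662.2337992 ≈ 42662.23
= Length: 262.73, Area: 42662.23

Length: 262.73, Area: 42662.23


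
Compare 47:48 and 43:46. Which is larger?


47/48 = 0.9792
43/46 = 0.9348
0.9792 > 0.9348, so 47:48 is greater
= 47:48

47:48


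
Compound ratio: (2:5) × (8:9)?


Compound ratio = (2×8) : (5×9)
= 16:45
GCD = 1
= 16:45

16:45


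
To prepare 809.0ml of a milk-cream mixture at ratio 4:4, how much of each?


Total parts = 4 + 4 = 8
milk: 809.0 × 4/8 = 404.5ml
cream: 809.0 × 4/8 = 404.5ml
= 404.5ml and 404.5ml

404.5ml and 404.5ml


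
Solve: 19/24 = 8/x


Cross multiply: 19 × x = 24 × 8
19x = 192
x = 192 / 19
= 10.11

10.11


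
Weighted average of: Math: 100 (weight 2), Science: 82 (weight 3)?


Numerator = 100×2 + 82×3
= 200 + 246
= 446
Total weight = 5
Weighted avg = 446/5
= 89.20

89.20


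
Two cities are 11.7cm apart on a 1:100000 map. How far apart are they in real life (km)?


Real distance = map distance × scale
= 11.7cm × 100000
= 1170000 cm = 11700.0 m
= 11.700 km

11.700 km


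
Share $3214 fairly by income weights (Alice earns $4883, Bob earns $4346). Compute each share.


Total income = 4883 + 4346 = $9229
Alice: $3214 × 4883/9229 = $1700.51
Bob: $3214 × 4346/9229 = $1513.49
= Alice: $1700.51, Bob: $1513.49

Alice: $1700.51, Bob: $1513.49


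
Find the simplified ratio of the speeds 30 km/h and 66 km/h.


Ratio = 30:66
GCD = 6
Simplified = 5:11
Time ratio (same distance) = 11:5
Speed ratio = 5:11

5:11


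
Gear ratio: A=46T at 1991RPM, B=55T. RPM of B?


Gear ratio = 46:55 = 46:55
RPM_B = RPM_A × (teeth_A / teeth_B)
= 1991 × (46/55)
= 1665.2 RPM

1665.2 RPM


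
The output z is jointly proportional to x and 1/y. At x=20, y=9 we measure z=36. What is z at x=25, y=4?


z = k·x/y
Solve for k using the known point: k = z·y/x = 36×9/20 = 324/20 = 16.2000
Now evaluate at x=25, y=4:
z = k × 25 / 4 = (324 × 25) / (20 × 4) = 8100/80
= 101.2500

101.2500


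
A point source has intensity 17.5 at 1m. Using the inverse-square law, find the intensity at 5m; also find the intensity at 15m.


I₁d₁² = I₂d₂²
I at 5m = 17.5 × (1/5)² = 17.5 × 1/25 = 17.5/25 = 0.7000
I at 15m = 17.5 × (1/15)² = 17.5 × 1/225 = 17.5/225 ≈ 0.0778
= 0.7000 and 0.0778

0.7000 and 0.0778


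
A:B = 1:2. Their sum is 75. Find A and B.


Let A = 1k, B = 2k.
1k + 2k = 75
3k = 75 → k = 75/3 = 25
A = 1×25 = 25, B = 2×25 = 50
= A = 25, B = 50

A = 25, B = 50


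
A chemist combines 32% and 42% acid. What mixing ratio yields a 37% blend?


Let x parts of 32% mix with y parts of 42%.
32x + 42y = 37(x + y)
32x + 42y = 37x + 37y
x(32 - 37) = y(37 - 42)
x/y = (42 - 37)/(37 - 32) = 5/5
Simplify: 1:1
= 1:1

1:1


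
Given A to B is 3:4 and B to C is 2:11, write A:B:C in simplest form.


Match B: multiply A:B by 2 → 6:8
Multiply B:C by 4 → 8:44
Combined: 6:8:44
GCD = 2
= 3:4:22

3:4:22


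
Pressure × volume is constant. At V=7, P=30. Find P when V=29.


Inverse proportion: x × y = constant
k = 7 × 30 = 210
y₂ = k / 29 = 210 / 29
= 7.24

7.24


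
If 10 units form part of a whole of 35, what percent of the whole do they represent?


Percentage = (part / whole) × 100
= (10 / 35) × 100
≈ 28.57%

28.57%


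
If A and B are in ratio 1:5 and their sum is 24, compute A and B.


Let A = 1k, B = 5k.
1k + 5k = 24
6k = 24 → k = 24/6 = 4
A = 1×4 = 4, B = 5×4 = 20
= A = 4, B = 20

A = 4, B = 20


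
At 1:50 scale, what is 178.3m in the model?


Model size = real / scale
= 178.3 / 50
= 3.5660 m

3.5660 m


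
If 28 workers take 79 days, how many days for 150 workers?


Inverse proportion: x × y = constant
k = 28 × 79 = 2212
y₂ = k / 150 = 2212 / 150
= 14.75

14.75


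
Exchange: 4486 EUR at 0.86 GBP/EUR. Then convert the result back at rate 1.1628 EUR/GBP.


Amount × rate = 4486 × 0.86 = 3857.96 GBP
Round-trip: 3857.96 × 1.1628 = 4486.04 EUR
= 3857.96 GBP, then 4486.04 EUR

3857.96 GBP, then 4486.04 EUR


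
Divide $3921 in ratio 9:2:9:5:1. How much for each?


Total parts = 9 + 2 + 9 + 5 + 1 = 26
Part 1: 3921 × 9/26 = 1357.27
Part 2: 3921 × 2/26 = 301.62
Part 3: 3921 × 9/26 = 1357.27
Part 4: 3921 × 5/26 = 754.04
Part 5: 3921 × 1/26 = 150.81
= Part 1: $1357.27, Part 2: $301.62, Part 3: $1357.27, Part 4: $754.04, Part 5: $150.81

Part 1: $1357.27, Part 2: $301.62, Part 3: $1357.27, Part 4: $754.04, Part 5: $150.81


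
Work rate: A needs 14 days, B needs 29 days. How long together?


Rate of A = 1/14 per day
Rate of B = 1/29 per day
Combined rate = 1/14 + 1/29 = 43/406 ≈ 0.1059 per day
Days = 1 / combined rate = 406/43
≈ 9.44 days

9.44 days


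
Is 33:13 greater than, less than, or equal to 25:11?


33/13 = 2.5385
25/11 = 2.2727
2.5385 > 2.2727, so 33:13 is greater
= greater than

greater than


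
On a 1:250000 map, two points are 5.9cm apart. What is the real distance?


Real distance = map distance × scale
= 5.9cm × 250000
= 1475000 cm = 14750.0 m
= 14.750 km

14.750 km


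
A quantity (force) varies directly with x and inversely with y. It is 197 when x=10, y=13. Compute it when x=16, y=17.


z = k·x/y
Solve for k using the known point: k = z·y/x = 197×13/10 = 2561/10 = 256.1000
Now evaluate at x=16, y=17:
z = k × 16 / 17 = (2561 × 16) / (10 × 17) = 40976/170
≈ 241.0353

241.0353


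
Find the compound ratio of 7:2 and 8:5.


Compound ratio = (7×8) : (2×5)
= 56:10
GCD = 2
= 28:5

28:5


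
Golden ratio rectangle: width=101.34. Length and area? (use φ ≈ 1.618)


φ = (1 + √5) / 2 ≈ 1.618
Length = width × φ = 101.34 × 1.618 = 163.96812
≈ 163.97
Area = width × length = 101.34 × 163.96812 = 16616.5292808 ≈ 16616.53
= Length: 163.97, Area: 16616.53

Length: 163.97, Area: 16616.53


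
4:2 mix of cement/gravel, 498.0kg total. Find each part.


Total parts = 4 + 2 = 6
cement: 498.0 × 4/6 = 332.0kg
gravel: 498.0 × 2/6 = 166.0kg
= 332.0kg and 166.0kg

332.0kg and 166.0kg


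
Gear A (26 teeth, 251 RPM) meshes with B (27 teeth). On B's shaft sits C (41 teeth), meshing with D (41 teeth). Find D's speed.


Stage 1: RPM_B = RPM_A × t_A/t_B = 251 × 26/27 = 6526/27 ≈ 241.70
B and C share a shaft → RPM_C = RPM_B
Stage 2: RPM_D = RPM_C × t_C/t_D = RPM_A × (t_A×t_C)/(t_B×t_D)
Overall ratio = (26×41)/(27×41) = 1066/1107
RPM_D = 251 × 1066/1107 = 267566/1107
≈ 241.70 RPM

241.70 RPM


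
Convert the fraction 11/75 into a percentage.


Percentage = (part / whole) × 100
= (11 / 75) × 100
≈ 14.67%

14.67%


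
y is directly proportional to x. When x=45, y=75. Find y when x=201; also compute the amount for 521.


Direct proportion: y/x = constant
k = 75/45 ≈ 1.6667
y at x=201: k × 201 = 75 × 201 / 45 = 15075/45 = 335.00
y at x=521: k × 521 = 75 × 521 / 45 = 39075/45 ≈ 868.33
= 335.00 and 868.33

335.00 and 868.33


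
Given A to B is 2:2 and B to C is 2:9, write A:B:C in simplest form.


Match B: multiply A:B by 2 → 4:4
Multiply B:C by 2 → 4:18
Combined: 4:4:18
GCD = 2
= 2:2:9

2:2:9


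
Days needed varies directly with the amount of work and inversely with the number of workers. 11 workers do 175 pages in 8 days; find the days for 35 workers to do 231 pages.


Days ∝ work / workers, so d₂ = d₁ × (m₁/m₂) × (w₂/w₁)
Workers factor (inverse): 11/35 ≈ 0.3143
Work factor (direct): 231/175 = 1.3200
d₂ = 8 × 11/35 × 231/175 = (8 × 11 × 231) / (35 × 175) = 20328/6125
≈ 3.32 days

3.32 days


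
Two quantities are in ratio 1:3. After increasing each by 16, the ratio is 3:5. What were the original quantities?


Let A = 1k, B = 3k.
(1k + 16) / (3k + 16) = 3/5
Cross-multiply: 5(1k + 16) = 3(3k + 16)
5k + 80 = 9k + 48
5k - 9k = 48 - 80
-4k = -32
k = -32/-4 = 8
A = 1×8 = 8, B = 3×8 = 24
= A = 8, B = 24

A = 8, B = 24


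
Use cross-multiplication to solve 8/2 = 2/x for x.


Cross multiply: 8 × x = 2 × 2
8x = 4
x = 4 / 8
= 0.50

0.50


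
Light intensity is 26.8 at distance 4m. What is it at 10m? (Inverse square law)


I₁d₁² = I₂d₂²
I₂ = I₁ × (d₁/d₂)²
= 26.8 × (4/10)²
= 26.8 × 16/100
= 428.8/100
= 4.2880

4.2880


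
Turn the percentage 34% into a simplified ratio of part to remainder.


34% means 34 parts out of 100; remainder = 66
Part : remainder = 34:66
GCD = 2
= 17:33

17:33


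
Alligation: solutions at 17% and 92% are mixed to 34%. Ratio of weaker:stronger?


Let x parts of 17% mix with y parts of 92%.
17x + 92y = 34(x + y)
17x + 92y = 34x + 34y
x(17 - 34) = y(34 - 92)
x/y = (92 - 34)/(34 - 17) = 58/17
Simplify: 58:17
= 58:17

58:17


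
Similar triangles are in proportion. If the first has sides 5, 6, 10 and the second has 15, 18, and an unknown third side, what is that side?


Scale factor = 15/5 = 3
Missing side = 10 × 3
= 30.0

30.0


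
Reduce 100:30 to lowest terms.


GCD(100, 30) = 10
100/10 : 30/10
= 10:3

10:3


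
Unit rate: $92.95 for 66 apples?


Unit rate = total / quantity
= 92.95 / 66
= $1.41 per unit

$1.41 per unit


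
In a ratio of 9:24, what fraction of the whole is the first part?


Total parts = 9 + 24 = 33
First part: 9/33 = 3/11
= 3/11

3/11


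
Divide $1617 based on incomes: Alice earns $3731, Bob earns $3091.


Total income = 3731 + 3091 = $6822
Alice: $1617 × 3731/6822 = $884.35
Bob: $1617 × 3091/6822 = $732.65
= Alice: $884.35, Bob: $732.65

Alice: $884.35, Bob: $732.65


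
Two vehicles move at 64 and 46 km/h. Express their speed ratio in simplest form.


Ratio = 64:46
GCD = 2
Simplified = 32:23
Time ratio (same distance) = 23:32
Speed ratio = 32:23

32:23


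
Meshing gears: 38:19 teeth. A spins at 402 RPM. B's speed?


Gear ratio = 38:19 = 2:1
RPM_B = RPM_A × (teeth_A / teeth_B)
= 402 × (38/19)
= 804.0 RPM

804.0 RPM


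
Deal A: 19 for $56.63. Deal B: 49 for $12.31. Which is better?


Deal A: $56.63/19 = $2.9805/unit
Deal B: $12.31/49 = $0.2512/unit
B is cheaper per unit
= Deal B

Deal B


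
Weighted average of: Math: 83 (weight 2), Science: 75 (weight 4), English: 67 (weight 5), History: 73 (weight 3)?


Numerator = 83×2 + 75×4 + 67×5 + 73×3
= 166 + 300 + 335 + 219
= 1020
Total weight = 14
Weighted avg = 1020/14
= 72.86

72.86


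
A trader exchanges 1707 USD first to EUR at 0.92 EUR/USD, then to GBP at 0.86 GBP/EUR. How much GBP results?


Step 1: 1707 USD × 0.92 = 1570.44 EUR
Step 2: 1570.44 EUR × 0.86 = 1350.58 GBP
Implied rate USD→GBP = 0.92 × 0.86 = 0.7912
= 1350.58 GBP

1350.58 GBP


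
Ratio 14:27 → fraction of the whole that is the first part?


Total parts = 14 + 27 = 41
First part: 14/41 = 14/41
= 14/41

14/41


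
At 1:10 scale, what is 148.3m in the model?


Model size = real / scale
= 148.3 / 10
= 14.8300 m

14.8300 m


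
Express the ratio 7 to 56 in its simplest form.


GCD(7, 56) = 7
7/7 : 56/7
= 1:8

1:8


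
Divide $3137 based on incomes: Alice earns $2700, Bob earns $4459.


Total income = 2700 + 4459 = $7159
Alice: $3137 × 2700/7159 = $1183.11
Bob: $3137 × 4459/7159 = $1953.89
= Alice: $1183.11, Bob: $1953.89

Alice: $1183.11, Bob: $1953.89


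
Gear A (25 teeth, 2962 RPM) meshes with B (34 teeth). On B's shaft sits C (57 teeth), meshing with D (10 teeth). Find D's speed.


Stage 1: RPM_B = RPM_A × t_A/t_B = 2962 × 25/34 = 74050/34 ≈ 2177.94
B and C share a shaft → RPM_C = RPM_B
Stage 2: RPM_D = RPM_C × t_C/t_D = RPM_A × (t_A×t_C)/(t_B×t_D)
Overall ratio = (25×57)/(34×10) = 1425/340
RPM_D = 2962 × 1425/340 = 4220850/340
≈ 12414.26 RPM

12414.26 RPM


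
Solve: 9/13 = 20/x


Cross multiply: 9 × x = 13 × 20
9x = 260
x = 260 / 9
= 28.89

28.89


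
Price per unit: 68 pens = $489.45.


Unit rate = total / quantity
= 489.45 / 68
= $7.20 per unit

$7.20 per unit


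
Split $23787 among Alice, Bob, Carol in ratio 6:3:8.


Total parts = 6 + 3 + 8 = 17
Alice: 23787 × 6/17 = 8395.41
Bob: 23787 × 3/17 = 4197.71
Carol: 23787 × 8/17 = 11193.88
= Alice: $8395.41, Bob: $4197.71, Carol: $11193.88

Alice: $8395.41, Bob: $4197.71, Carol: $11193.88


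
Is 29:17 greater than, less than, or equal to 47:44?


29/17 = 1.7059
47/44 = 1.0682
1.7059 > 1.0682, so 29:17 is greater
= greater than

greater than


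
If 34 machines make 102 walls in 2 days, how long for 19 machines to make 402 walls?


Days ∝ work / workers, so d₂ = d₁ × (m₁/m₂) × (w₂/w₁)
Workers factor (inverse): 34/19 ≈ 1.7895
Work factor (direct): 402/102 ≈ 3.9412
d₂ = 2 × 34/19 × 402/102 = (2 × 34 × 402) / (19 × 102) = 27336/1938
≈ 14.11 days

14.11 days


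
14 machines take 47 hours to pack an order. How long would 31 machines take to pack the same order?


Inverse proportion: x × y = constant
k = 14 × 47 = 658
y₂ = k / 31 = 658 / 31
= 21.23

21.23


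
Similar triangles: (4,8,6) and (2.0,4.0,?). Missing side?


Scale factor = 2.0/4 = 0.5
Missing side = 6 × 0.5
= 3.0

3.0


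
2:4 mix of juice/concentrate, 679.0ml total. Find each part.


Total parts = 2 + 4 = 6
juice: 679.0 × 2/6 = 226.3ml
concentrate: 679.0 × 4/6 = 452.7ml
= 226.3ml and 452.7ml

226.3ml and 452.7ml


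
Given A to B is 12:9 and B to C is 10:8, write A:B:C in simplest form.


Match B: multiply A:B by 10 → 120:90
Multiply B:C by 9 → 90:72
Combined: 120:90:72
GCD = 6
= 20:15:12

20:15:12


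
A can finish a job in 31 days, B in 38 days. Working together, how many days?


Rate of A = 1/31 per day
Rate of B = 1/38 per day
Combined rate = 1/31 + 1/38 = 69/1178 ≈ 0.0586 per day
Days = 1 / combined rate = 1178/69
≈ 17.07 days

17.07 days


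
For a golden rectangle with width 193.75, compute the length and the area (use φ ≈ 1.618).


φ = (1 + √5) / 2 ≈ 1.618
Length = width × φ = 193.75 × 1.618 = 313.4875
≈ 313.49
Area = width × length = 193.75 × 313.4875 = 60738.203125 ≈ 60738.20
= Length: 313.49, Area: 60738.20

Length: 313.49, Area: 60738.20


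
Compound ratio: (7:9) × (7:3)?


Compound ratio = (7×7) : (9×3)
= 49:27
GCD = 1
= 49:27

49:27


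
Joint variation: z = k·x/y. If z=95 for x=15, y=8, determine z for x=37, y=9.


z = k·x/y
Solve for k using the known point: k = z·y/x = 95×8/15 = 760/15 ≈ 50.6667
Now evaluate at x=37, y=9:
z = k × 37 / 9 = (760 × 37) / (15 × 9) = 28120/135
≈ 208.2963

208.2963


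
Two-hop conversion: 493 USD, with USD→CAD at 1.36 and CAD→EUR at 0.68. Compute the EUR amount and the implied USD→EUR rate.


Step 1: 493 USD × 1.36 = 670.48 CAD
Step 2: 670.48 CAD × 0.68 = 455.93 EUR
Implied rate USD→EUR = 1.36 × 0.68 = 0.9248
= 455.93 EUR; implied rate 0.9248 EUR/USD

455.93 EUR; implied rate 0.9248 EUR/USD


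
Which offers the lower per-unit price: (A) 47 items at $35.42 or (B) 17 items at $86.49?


Deal A: $35.42/47 = $0.7536/unit
Deal B: $86.49/17 = $5.0876/unit
A is cheaper per unit
= Deal A

Deal A


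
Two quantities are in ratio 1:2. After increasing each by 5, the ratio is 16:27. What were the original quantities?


Let A = 1k, B = 2k.
(1k + 5) / (2k + 5) = 16/27
Cross-multiply: 27(1k + 5) = 16(2k + 5)
27k + 135 = 32k + 80
27k - 32k = 80 - 135
-5k = -55
k = -55/-5 = 11
A = 1×11 = 11, B = 2×11 = 22
= A = 11, B = 22

A = 11, B = 22


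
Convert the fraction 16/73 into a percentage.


Percentage = (part / whole) × 100
= (16 / 73) × 100
≈ 21.92%

21.92%


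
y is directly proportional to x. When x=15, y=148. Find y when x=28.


Direct proportion: y/x = constant
k = 148/15 ≈ 9.8667
y₂ = k × 28 = 148 × 28 / 15 = 4144/15
≈ 276.27

276.27


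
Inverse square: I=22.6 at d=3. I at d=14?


I₁d₁² = I₂d₂²
I₂ = I₁ × (d₁/d₂)²
= 22.6 × (3/14)²
= 22.6 × 9/196
= 203.4/196
≈ 1.0378

1.0378


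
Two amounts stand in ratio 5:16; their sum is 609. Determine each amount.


Let A = 5k, B = 16k.
5k + 16k = 609
21k = 609 → k = 609/21 = 29
A = 5×29 = 145, B = 16×29 = 464
= A = 145, B = 464

A = 145, B = 464


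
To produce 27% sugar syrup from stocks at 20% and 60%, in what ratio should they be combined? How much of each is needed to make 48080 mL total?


Let x parts of 20% mix with y parts of 60%.
20x + 60y = 27(x + y)
20x + 60y = 27x + 27y
x(20 - 27) = y(27 - 60)
x/y = (60 - 27)/(27 - 20) = 33/7
Simplify: 33:7
Total parts = 40; one part = 48080/40 = 1202.00 mL
20% solution: 33×1202.00 = 39666.00 mL
60% solution: 7×1202.00 = 8414.00 mL
= ratio 33:7; 39666.00 mL and 8414.00 mL

ratio 33:7; 39666.00 mL and 8414.00 mL


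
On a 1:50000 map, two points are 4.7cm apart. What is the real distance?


Real distance = map distance × scale
= 4.7cm × 50000
= 235000 cm = 2350.0 m
= 2.350 km

2.350 km


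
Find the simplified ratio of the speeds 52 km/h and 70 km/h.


Ratio = 52:70
GCD = 2
Simplified = 26:35
Time ratio (same distance) = 35:26
Speed ratio = 26:35

26:35


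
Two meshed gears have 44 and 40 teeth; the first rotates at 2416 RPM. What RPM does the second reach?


Gear ratio = 44:40 = 11:10
RPM_B = RPM_A × (teeth_A / teeth_B)
= 2416 × (44/40)
= 2657.6 RPM

2657.6 RPM


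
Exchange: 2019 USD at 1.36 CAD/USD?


Amount × rate = 2019 × 1.36
= 2745.84 CAD

2745.84 CAD


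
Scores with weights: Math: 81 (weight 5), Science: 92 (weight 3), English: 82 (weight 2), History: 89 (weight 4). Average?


Numerator = 81×5 + 92×3 + 82×2 + 89×4
= 405 + 276 + 164 + 356
= 1201
Total weight = 14
Weighted avg = 1201/14
= 85.79

85.79


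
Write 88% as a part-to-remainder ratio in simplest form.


88% means 88 parts out of 100; remainder = 12
Part : remainder = 88:12
GCD = 4
= 22:3

22:3


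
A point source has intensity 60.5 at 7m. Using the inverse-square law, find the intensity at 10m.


I₁d₁² = I₂d₂²
I₂ = I₁ × (d₁/d₂)²
= 60.5 × (7/10)²
= 60.5 × 49/100
= 2964.5/100
= 29.6450

29.6450


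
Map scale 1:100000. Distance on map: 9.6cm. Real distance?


Real distance = map distance × scale
= 9.6cm × 100000
= 960000 cm = 9600.0 m
= 9.600 km

9.600 km


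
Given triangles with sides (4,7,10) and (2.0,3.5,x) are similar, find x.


Scale factor = 2.0/4 = 0.5
Missing side = 10 × 0.5
= 5.0

5.0


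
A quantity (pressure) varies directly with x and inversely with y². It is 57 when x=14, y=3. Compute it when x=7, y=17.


z = k·x/y²
Solve for k using the known point: k = z·y²/x = 57×9/14 = 513/14 ≈ 36.6429
Now evaluate at x=7, y=17:
z = k × 7 / 289 = (513 × 7) / (14 × 289) = 3591/4046
≈ 0.8875

0.8875


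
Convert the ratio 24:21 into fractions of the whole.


Total parts = 24 + 21 = 45
First part: 24/45 = 8/15
Second part: 21/45 = 7/15
= 8/15 and 7/15

8/15 and 7/15


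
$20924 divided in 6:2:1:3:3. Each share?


Total parts = 6 + 2 + 1 + 3 + 3 = 15
Part 1: 20924 × 6/15 = 8369.60
Part 2: 20924 × 2/15 = 2789.87
Part 3: 20924 × 1/15 = 1394.93
Part 4: 20924 × 3/15 = 4184.80
Part 5: 20924 × 3/15 = 4184.80
= Part 1: $8369.60, Part 2: $2789.87, Part 3: $1394.93, Part 4: $4184.80, Part 5: $4184.80

Part 1: $8369.60, Part 2: $2789.87, Part 3: $1394.93, Part 4: $4184.80, Part 5: $4184.80


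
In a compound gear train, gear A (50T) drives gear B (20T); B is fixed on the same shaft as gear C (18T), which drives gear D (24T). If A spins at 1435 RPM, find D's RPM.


Stage 1: RPM_B = RPM_A × t_A/t_B = 1435 × 50/20 = 71750/20 = 3587.50
B and C share a shaft → RPM_C = RPM_B
Stage 2: RPM_D = RPM_C × t_C/t_D = RPM_A × (t_A×t_C)/(t_B×t_D)
Overall ratio = (50×18)/(20×24) = 900/480
RPM_D = 1435 × 900/480 = 1291500/480
≈ 2690.63 RPM

2690.63 RPM


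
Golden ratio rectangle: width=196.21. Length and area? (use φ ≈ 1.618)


φ = (1 + √5) / 2 ≈ 1.618
Length = width × φ = 196.21 × 1.618 = 317.46778
≈ 317.47
Area = width × length = 196.21 × 317.46778 = 62290.3531138 ≈ 62290.35
= Length: 317.47, Area: 62290.35

Length: 317.47, Area: 62290.35


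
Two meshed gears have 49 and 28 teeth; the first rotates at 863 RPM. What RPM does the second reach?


Gear ratio = 49:28 = 7:4
RPM_B = RPM_A × (teeth_A / teeth_B)
= 863 × (49/28)
= 1510.3 RPM

1510.3 RPM


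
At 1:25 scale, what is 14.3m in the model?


Model size = real / scale
= 14.3 / 25
= 0.5720 m

0.5720 m


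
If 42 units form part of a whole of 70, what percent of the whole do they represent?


Percentage = (part / whole) × 100
= (42 / 70) × 100
= 60.00%

60.00%


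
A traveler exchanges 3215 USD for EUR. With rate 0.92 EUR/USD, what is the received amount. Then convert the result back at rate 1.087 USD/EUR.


Amount × rate = 3215 × 0.92 = 2957.80 EUR
Round-trip: 2957.80 × 1.087 = 3215.13 USD
= 2957.80 EUR, then 3215.13 USD

2957.80 EUR, then 3215.13 USD


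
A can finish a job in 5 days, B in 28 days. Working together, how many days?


Rate of A = 1/5 per day
Rate of B = 1/28 per day
Combined rate = 1/5 + 1/28 = 33/140 ≈ 0.2357 per day
Days = 1 / combined rate = 140/33
≈ 4.24 days

4.24 days


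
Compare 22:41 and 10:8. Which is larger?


22/41 = 0.5366
10/8 = 1.2500
0.5366 < 1.2500, so 22:41 is less
= 10:8

10:8


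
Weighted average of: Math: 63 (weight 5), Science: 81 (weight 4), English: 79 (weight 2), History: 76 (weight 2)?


Numerator = 63×5 + 81×4 + 79×2 + 76×2
= 315 + 324 + 158 + 152
= 949
Total weight = 13
Weighted avg = 949/13
= 73.00

73.00


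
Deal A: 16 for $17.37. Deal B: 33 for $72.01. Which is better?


Deal A: $17.37/16 = $1.0856/unit
Deal B: $72.01/33 = $2.1821/unit
A is cheaper per unit
= Deal A

Deal A


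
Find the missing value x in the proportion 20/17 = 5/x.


Cross multiply: 20 × x = 17 × 5
20x = 85
x = 85 / 20
= 4.25

4.25


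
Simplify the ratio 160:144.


GCD(160, 144) = 16
160/16 : 144/16
= 10:9

10:9


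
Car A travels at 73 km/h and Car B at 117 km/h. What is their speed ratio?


Ratio = 73:117
GCD = 1
Simplified = 73:117
Time ratio (same distance) = 117:73
Speed ratio = 73:117

73:117


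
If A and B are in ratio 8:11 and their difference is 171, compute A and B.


Let A = 8k, B = 11k.
11k - 8k = 171
3k = 171 → k = 171/3 = 57
A = 8×57 = 456, B = 11×57 = 627
= A = 456, B = 627

A = 456, B = 627


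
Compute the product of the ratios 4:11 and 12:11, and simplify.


Compound ratio = (4×12) : (11×11)
= 48:121
GCD = 1
= 48:121

48:121


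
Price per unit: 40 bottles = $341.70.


Unit rate = total / quantity
= 341.70 / 40
= $8.54 per unit

$8.54 per unit


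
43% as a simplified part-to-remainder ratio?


43% means 43 parts out of 100; remainder = 57
Part : remainder = 43:57
GCD = 1
= 43:57

43:57


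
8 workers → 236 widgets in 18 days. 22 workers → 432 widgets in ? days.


Days ∝ work / workers, so d₂ = d₁ × (m₁/m₂) × (w₂/w₁)
Workers factor (inverse): 8/22 ≈ 0.3636
Work factor (direct): 432/236 ≈ 1.8305
d₂ = 18 × 8/22 × 432/236 = (18 × 8 × 432) / (22 × 236) = 62208/5192
≈ 11.98 days

11.98 days


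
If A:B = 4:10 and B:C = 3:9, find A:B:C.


Match B: multiply A:B by 3 → 12:30
Multiply B:C by 10 → 30:90
Combined: 12:30:90
GCD = 6
= 2:5:15

2:5:15


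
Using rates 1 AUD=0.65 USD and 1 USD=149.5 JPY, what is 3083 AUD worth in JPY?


Step 1: 3083 AUD × 0.65 = 2003.95 USD
Step 2: 2003.95 USD × 149.5 = 299590.53 JPY
Implied rate AUD→JPY = 0.65 × 149.5 = 97.1750
= 299590.53 JPY

299590.53 JPY


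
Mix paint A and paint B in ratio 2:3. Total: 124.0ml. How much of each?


Total parts = 2 + 3 = 5
paint A: 124.0 × 2/5 = 49.6ml
paint B: 124.0 × 3/5 = 74.4ml
= 49.6ml and 74.4ml

49.6ml and 74.4ml


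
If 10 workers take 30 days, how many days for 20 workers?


Inverse proportion: x × y = constant
k = 10 × 30 = 300
y₂ = k / 20 = 300 / 20
= 15.00

15.00


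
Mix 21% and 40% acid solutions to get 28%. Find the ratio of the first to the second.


Let x parts of 21% mix with y parts of 40%.
21x + 40y = 28(x + y)
21x + 40y = 28x + 28y
x(21 - 28) = y(28 - 40)
x/y = (40 - 28)/(28 - 21) = 12/7
Simplify: 12:7
= 12:7

12:7


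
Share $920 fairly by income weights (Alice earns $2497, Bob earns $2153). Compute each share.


Total income = 2497 + 2153 = $4650
Alice: $920 × 2497/4650 = $494.03
Bob: $920 × 2153/4650 = $425.97
= Alice: $494.03, Bob: $425.97

Alice: $494.03, Bob: $425.97


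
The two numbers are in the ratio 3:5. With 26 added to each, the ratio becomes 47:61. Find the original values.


Let A = 3k, B = 5k.
(3k + 26) / (5k + 26) = 47/61
Cross-multiply: 61(3k + 26) = 47(5k + 26)
183k + 1586 = 235k + 1222
183k - 235k = 1222 - 1586
-52k = -364
k = -364/-52 = 7
A = 3×7 = 21, B = 5×7 = 35
= A = 21, B = 35

A = 21, B = 35


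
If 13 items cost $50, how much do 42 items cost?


Direct proportion: y/x = constant
k = 50/13 ≈ 3.8462
y₂ = k × 42 = 50 × 42 / 13 = 2100/13
≈ 161.54

161.54


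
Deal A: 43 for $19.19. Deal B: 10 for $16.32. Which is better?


Deal A: $19.19/43 = $0.4463/unit
Deal B: $16.32/10 = $1.6320/unit
A is cheaper per unit
= Deal A

Deal A


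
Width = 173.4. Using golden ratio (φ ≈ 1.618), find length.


φ = (1 + √5) / 2 ≈ 1.618
Length = width × φ = 173.4 × 1.618 = 280.5612
≈ 280.56

280.56


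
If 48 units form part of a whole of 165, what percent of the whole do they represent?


Percentage = (part / whole) × 100
= (48 / 165) × 100
≈ 29.09%

29.09%


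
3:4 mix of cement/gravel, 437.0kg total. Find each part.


Total parts = 3 + 4 = 7
cement: 437.0 × 3/7 = 187.3kg
gravel: 437.0 × 4/7 = 249.7kg
= 187.3kg and 249.7kg

187.3kg and 249.7kg


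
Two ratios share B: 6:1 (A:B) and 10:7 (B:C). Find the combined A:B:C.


Match B: multiply A:B by 10 → 60:10
Multiply B:C by 1 → 10:7
Combined: 60:10:7
GCD = 1
= 60:10:7

60:10:7


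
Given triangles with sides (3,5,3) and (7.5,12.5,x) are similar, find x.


Scale factor = 7.5/3 = 2.5
Missing side = 3 × 2.5
= 7.5

7.5


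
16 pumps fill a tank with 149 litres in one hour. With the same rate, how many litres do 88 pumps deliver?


Direct proportion: y/x = constant
k = 149/16 = 9.3125
y₂ = k × 88 = 149 × 88 / 16 = 13112/16
= 819.50

819.50
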